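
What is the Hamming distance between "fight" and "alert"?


Comparing character by character (same length = 5):
  Pos 0: 'f' vs 'a' !=
  Pos 1: 'i' vs 'l' !=
  Pos 2: 'g' vs 'e' !=
  Pos 3: 'h' vs 'r' !=
  Pos 4: 't' vs 't' =
Hamming distance = 4


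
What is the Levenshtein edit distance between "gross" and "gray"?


Word 1: "gross" (length 5)
Word 2: "gray" (length 4)
One optimal edit sequence (insert/delete/substitute each cost 1):
  1. keep 'g'
  2. keep 'r'
  3. delete 'o'  (+1)
  4. substitute 's' -> 'a'  (+1)
  5. substitute 's' -> 'y'  (+1)
Total edit operations: 3
Edit distance = 3


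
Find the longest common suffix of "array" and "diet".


Word 1: "array"
Word 2: "diet"
Comparing from end:
  Pos -1: 'y' != 't' (stop)
LCS = "" (length 0)


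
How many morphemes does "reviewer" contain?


Word: "reviewer"
Morphemes: re- | view | -er
Each morpheme carries meaning
= 3 morphemes


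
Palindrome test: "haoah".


Word: "haoah"
Reversed: "haoah"
Forward == Backward? haoah == haoah
Palindrome = Yes


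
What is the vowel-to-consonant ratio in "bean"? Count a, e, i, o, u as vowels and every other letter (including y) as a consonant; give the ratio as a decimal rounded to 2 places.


Word: "bean"
Vowels (a,e,i,o,u): 2
Consonants: 2
Ratio = 2/2
= 1.00


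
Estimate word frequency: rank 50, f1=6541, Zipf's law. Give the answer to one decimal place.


Zipf's law: f(r) = f(1) / r
f(1) = 6541
f(50) = 6541 / 50
= 130.8 occurrences


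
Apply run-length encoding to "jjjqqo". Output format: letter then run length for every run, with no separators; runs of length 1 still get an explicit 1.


String: "jjjqqo"
Scanning for consecutive runs:
  'j' x 3
  'q' x 2
  'o' x 1
RLE = "j3q2o1"


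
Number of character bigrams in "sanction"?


Word: "sanction" (length 8)
Number of 2-grams = length - 2 + 1 = 8 - 2 + 1
= 7


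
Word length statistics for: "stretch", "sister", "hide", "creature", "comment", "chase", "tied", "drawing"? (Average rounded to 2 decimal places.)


Lengths: "stretch"=7, "sister"=6, "hide"=4, "creature"=8, "comment"=7, "chase"=5, "tied"=4, "drawing"=7
Sum = 48, Count = 8
Average = 48/8 = 6.00
= avg=6.00, min=4, max=8


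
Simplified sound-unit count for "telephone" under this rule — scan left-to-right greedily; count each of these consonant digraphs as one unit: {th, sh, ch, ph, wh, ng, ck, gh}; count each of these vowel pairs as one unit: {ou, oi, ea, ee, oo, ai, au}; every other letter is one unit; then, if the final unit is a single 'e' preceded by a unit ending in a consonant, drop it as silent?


Word: "telephone" (9 letters)
Left-to-right scan:
  1. 't' (letter)
  2. 'e' (letter)
  3. 'l' (letter)
  4. 'e' (letter)
  5. 'ph' (digraph)
  6. 'o' (letter)
  7. 'n' (letter)
  8. 'e' (letter)
Units from scan: 8
Final unit is 'e' after a consonant -> drop as silent (-1)
Sound units = 7 units


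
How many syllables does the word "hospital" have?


Word: "hospital"
Syllable breakdown: hos / pi / tal
Counting: 3 parts
= 3 syllables


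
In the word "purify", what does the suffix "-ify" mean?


Suffix: -ify
Example: purify (pure + -ify, with a spelling change)
Meaning = to make


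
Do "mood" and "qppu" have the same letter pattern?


Pattern of "mood": [0, 1, 1, 2]
Pattern of "qppu": [0, 1, 1, 2]
Patterns match
Same pattern = Yes


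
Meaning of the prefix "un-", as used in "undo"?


Prefix: un-
As in: undo -> un- + do
Meaning = not / reverse


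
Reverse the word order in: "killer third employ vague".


Original: "killer third employ vague"
Words (1..n): killer | third | employ | vague
Reversed (n..1): vague | employ | third | killer
Result = "vague employ third killer"


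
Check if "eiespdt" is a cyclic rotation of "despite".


Word: "despite", Candidate: "eiespdt"
Method: check if candidate is substring of word+word
"despitedespite" contains "eiespdt"? No
Is rotation = No


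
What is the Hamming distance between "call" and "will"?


Comparing character by character (same length = 4):
  Pos 0: 'c' vs 'w' !=
  Pos 1: 'a' vs 'i' !=
  Pos 2: 'l' vs 'l' =
  Pos 3: 'l' vs 'l' =
Hamming distance = 2


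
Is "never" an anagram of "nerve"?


Word 1: "nerve" → sorted: eenrv
Word 2: "never" → sorted: eenrv
Same letters? eenrv == eenrv
Anagram = Yes


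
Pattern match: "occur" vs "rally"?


Pattern of "occur": [0, 1, 1, 2, 3]
Pattern of "rally": [0, 1, 2, 2, 3]
Patterns do not match
Same pattern = No


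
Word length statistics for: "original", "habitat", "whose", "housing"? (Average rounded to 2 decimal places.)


Lengths: "original"=8, "habitat"=7, "whose"=5, "housing"=7
Sum = 27, Count = 4
Average = 27/4 = 6.75
= avg=6.75, min=5, max=8


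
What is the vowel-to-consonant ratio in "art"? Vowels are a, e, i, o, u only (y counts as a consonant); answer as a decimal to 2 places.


Word: "art"
Vowels (a,e,i,o,u): 1
Consonants: 2
Ratio = 1/2
= 0.50


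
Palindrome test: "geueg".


Word: "geueg"
Reversed: "geueg"
Forward == Backward? geueg == geueg
Palindrome = Yes


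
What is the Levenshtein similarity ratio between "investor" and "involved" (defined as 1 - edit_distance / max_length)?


Word 1: "investor" (length 8)
Word 2: "involved" (length 8)
One optimal edit sequence:
  1. keep 'i'
  2. keep 'n'
  3. keep 'v'
  4. substitute 'e' -> 'o'  (+1)
  5. substitute 's' -> 'l'  (+1)
  6. substitute 't' -> 'v'  (+1)
  7. substitute 'o' -> 'e'  (+1)
  8. substitute 'r' -> 'd'  (+1)
Edit distance = 5
Max length = max(8, 8) = 8
Similarity = 1 - 5/8
= 0.3750


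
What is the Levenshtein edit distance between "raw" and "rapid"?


Word 1: "raw" (length 3)
Word 2: "rapid" (length 5)
One optimal edit sequence (insert/delete/substitute each cost 1):
  1. keep 'r'
  2. keep 'a'
  3. insert 'p'  (+1)
  4. insert 'i'  (+1)
  5. substitute 'w' -> 'd'  (+1)
Total edit operations: 3
Edit distance = 3


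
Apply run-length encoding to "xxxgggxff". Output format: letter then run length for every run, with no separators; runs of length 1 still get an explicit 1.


String: "xxxgggxff"
Scanning for consecutive runs:
  'x' x 3
  'g' x 3
  'x' x 1
  'f' x 2
RLE = "x3g3x1f2"


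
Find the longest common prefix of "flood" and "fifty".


Word 1: "flood"
Word 2: "fifty"
Comparing from start:
  Pos 0: 'f' == 'f'
  Pos 1: 'l' != 'i' (stop)
LCP = "f" (length 1)


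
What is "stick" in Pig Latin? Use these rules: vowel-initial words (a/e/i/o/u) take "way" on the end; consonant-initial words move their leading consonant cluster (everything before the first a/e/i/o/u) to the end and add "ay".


Word: "stick"
Starts with consonant(s) → move to end, add 'ay'
Consonant cluster: "st"
Pig Latin = "ickstay"


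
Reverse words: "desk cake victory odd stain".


Original: "desk cake victory odd stain"
Words (1..n): desk | cake | victory | odd | stain
Reversed (n..1): stain | odd | victory | cake | desk
Result = "stain odd victory cake desk"


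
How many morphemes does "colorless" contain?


Word: "colorless"
Morphemes: color + -less
Each morpheme carries meaning
= 2 morphemes


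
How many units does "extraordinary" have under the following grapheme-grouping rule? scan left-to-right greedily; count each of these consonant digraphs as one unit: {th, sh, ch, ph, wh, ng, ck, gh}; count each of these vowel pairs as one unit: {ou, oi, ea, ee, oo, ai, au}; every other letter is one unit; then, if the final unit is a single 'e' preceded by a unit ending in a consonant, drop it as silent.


Word: "extraordinary" (13 letters)
Left-to-right scan:
  [1] 'e' (letter)
  [2] 'x' (letter)
  [3] 't' (letter)
  [4] 'r' (letter)
  [5] 'a' (letter)
  [6] 'o' (letter)
  [7] 'r' (letter)
  [8] 'd' (letter)
  [9] 'i' (letter)
  [10] 'n' (letter)
  [11] 'a' (letter)
  [12] 'r' (letter)
  [13] 'y' (letter)
Units from scan: 13
Sound units = 13 units


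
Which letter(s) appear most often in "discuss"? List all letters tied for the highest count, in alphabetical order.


Word: "discuss"
Letter counts:
  'c': 1
  'd': 1
  'i': 1
  's': 3
  'u': 1
Maximum count = 3
Most frequent = 's' (3 times each)


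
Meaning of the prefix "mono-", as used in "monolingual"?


Prefix: mono-
Example: monolingual (mono- + lingual)
Meaning = one


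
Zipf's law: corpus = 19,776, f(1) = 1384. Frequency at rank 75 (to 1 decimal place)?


Zipf's law: f(r) = f(1) / r
f(1) = 1384
f(75) = 1384 / 75
= 18.5 occurrences


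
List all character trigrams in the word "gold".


Word: "gold" (length 4)
Number of trigrams = 4 - 3 + 1 = 2
  Position 0: "gol"
  Position 1: "old"
Trigrams = "gol", "old"


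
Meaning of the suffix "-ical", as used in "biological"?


Suffix: -ical
As in: biological -> biology + -ical, with a spelling change
Meaning = relating to


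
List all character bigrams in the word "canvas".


Word: "canvas" (length 6)
Number of bigrams = 6 - 2 + 1 = 5
  Position 0: "ca"
  Position 1: "an"
  Position 2: "nv"
  Position 3: "va"
  Position 4: "as"
Bigrams = "ca", "an", "nv", "va", "as"


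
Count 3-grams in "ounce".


Word: "ounce" (length 5)
Number of 3-grams = length - 3 + 1 = 5 - 3 + 1
= 3


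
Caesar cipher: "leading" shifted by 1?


Word: "leading"
Shift: 1
Each letter → (letter + shift) mod 26:
  'l' (11) + 1 = 12 → 'm'
  'e' (4) + 1 = 5 → 'f'
  'a' (0) + 1 = 1 → 'b'
  'd' (3) + 1 = 4 → 'e'
  'i' (8) + 1 = 9 → 'j'
  'n' (13) + 1 = 14 → 'o'
  'g' (6) + 1 = 7 → 'h'
Result = "mfbejoh"


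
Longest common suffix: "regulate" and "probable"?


Word 1: "regulate"
Word 2: "probable"
Comparing from end:
  Pos -1: 'e' == 'e'
  Pos -2: 't' != 'l' (stop)
LCS = "e" (length 1)


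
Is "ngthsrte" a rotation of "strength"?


Word: "strength", Candidate: "ngthsrte"
Method: check if candidate is substring of word+word
"strengthstrength" contains "ngthsrte"? No
Is rotation = No


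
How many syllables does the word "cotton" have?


Word: "cotton"
Syllable breakdown: cot | ton
Counting: 2 parts
= 2 syllables


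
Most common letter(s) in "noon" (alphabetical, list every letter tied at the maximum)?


Word: "noon"
Letter counts:
  'n': 2
  'o': 2
Maximum count = 2
Most frequent = 'n', 'o' (2 times each)


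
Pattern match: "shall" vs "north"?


Pattern of "shall": [0, 1, 2, 3, 3]
Pattern of "north": [0, 1, 2, 3, 4]
Patterns do not match
Same pattern = No


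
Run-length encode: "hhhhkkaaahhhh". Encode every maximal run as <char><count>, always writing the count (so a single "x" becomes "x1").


String: "hhhhkkaaahhhh"
Scanning for consecutive runs:
  'h' x 4
  'k' x 2
  'a' x 3
  'h' x 4
RLE = "h4k2a3h4"


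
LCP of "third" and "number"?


Word 1: "third"
Word 2: "number"
Comparing from start:
  Pos 0: 't' != 'n' (stop)
LCP = "" (length 0)


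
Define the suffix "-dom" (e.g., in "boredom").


Suffix: -dom
Example: boredom = bore + -dom
Meaning = state / realm


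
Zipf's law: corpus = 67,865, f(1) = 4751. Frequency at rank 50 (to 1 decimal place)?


Zipf's law: f(r) = f(1) / r
f(1) = 4751
f(50) = 4751 / 50
= 95.0 occurrences


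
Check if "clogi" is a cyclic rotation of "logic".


Word: "logic", Candidate: "clogi"
Method: check if candidate is substring of word+word
"logiclogic" contains "clogi"? Yes
Is rotation = Yes


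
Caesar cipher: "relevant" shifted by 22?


Word: "relevant"
Shift: 22
Each letter → (letter + shift) mod 26:
  'r' (17) + 22 = 13 → 'n'
  'e' (4) + 22 = 0 → 'a'
  'l' (11) + 22 = 7 → 'h'
  'e' (4) + 22 = 0 → 'a'
  'v' (21) + 22 = 17 → 'r'
  'a' (0) + 22 = 22 → 'w'
  'n' (13) + 22 = 9 → 'j'
  't' (19) + 22 = 15 → 'p'
Result = "naharwjp"


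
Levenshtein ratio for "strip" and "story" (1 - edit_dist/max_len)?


Word 1: "strip" (length 5)
Word 2: "story" (length 5)
One optimal edit sequence:
  1. keep 's'
  2. keep 't'
  3. substitute 'r' -> 'o'  (+1)
  4. substitute 'i' -> 'r'  (+1)
  5. substitute 'p' -> 'y'  (+1)
Edit distance = 3
Max length = max(5, 5) = 5
Similarity = 1 - 3/5
= 0.4000


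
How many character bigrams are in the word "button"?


Word: "button" (length 6)
Number of 2-grams = length - 2 + 1 = 6 - 2 + 1
= 5


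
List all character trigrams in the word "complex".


Word: "complex" (length 7)
Number of trigrams = 7 - 3 + 1 = 5
  Position 0: "com"
  Position 1: "omp"
  Position 2: "mpl"
  Position 3: "ple"
  Position 4: "lex"
Trigrams = "com", "omp", "mpl", "ple", "lex"


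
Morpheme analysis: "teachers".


Word: "teachers"
Morphemes: teach | -er | -s
Each morpheme carries meaning
= 3 morphemes


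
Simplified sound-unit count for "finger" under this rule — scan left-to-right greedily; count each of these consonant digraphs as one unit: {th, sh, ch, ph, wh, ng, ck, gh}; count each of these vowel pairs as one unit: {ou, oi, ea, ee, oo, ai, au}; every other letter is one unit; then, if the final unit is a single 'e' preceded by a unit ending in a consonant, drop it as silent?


Word: "finger" (6 letters)
Left-to-right scan:
  (1) 'f' (letter)
  (2) 'i' (letter)
  (3) 'ng' (digraph)
  (4) 'e' (letter)
  (5) 'r' (letter)
Units from scan: 5
Sound units = 5 units


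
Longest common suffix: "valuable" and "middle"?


Word 1: "valuable"
Word 2: "middle"
Comparing from end:
  Pos -1: 'e' == 'e'
  Pos -2: 'l' == 'l'
  Pos -3: 'b' != 'd' (stop)
LCS = "le" (length 2)


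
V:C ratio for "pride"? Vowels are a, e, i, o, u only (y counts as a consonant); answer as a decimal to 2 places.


Word: "pride"
Vowels (a,e,i,o,u): 2
Consonants: 3
Ratio = 2/3
= 0.67


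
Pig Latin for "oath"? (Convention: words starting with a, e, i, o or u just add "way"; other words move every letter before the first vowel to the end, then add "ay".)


Word: "oath"
Starts with vowel → add 'way'
Pig Latin = "oathway"


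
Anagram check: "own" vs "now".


Word 1: "own" → sorted: now
Word 2: "now" → sorted: now
Same letters? now == now
Anagram = Yes


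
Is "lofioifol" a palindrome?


Word: "lofioifol"
Reversed: "lofioifol"
Forward == Backward? lofioifol == lofioifol
Palindrome = Yes


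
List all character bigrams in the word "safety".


Word: "safety" (length 6)
Number of bigrams = 6 - 2 + 1 = 5
  Position 0: "sa"
  Position 1: "af"
  Position 2: "fe"
  Position 3: "et"
  Position 4: "ty"
Bigrams = "sa", "af", "fe", "et", "ty"


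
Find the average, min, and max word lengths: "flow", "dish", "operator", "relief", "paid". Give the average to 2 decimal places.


Lengths: "flow"=4, "dish"=4, "operator"=8, "relief"=6, "paid"=4
Sum = 26, Count = 5
Average = 26/5 = 5.20
= avg=5.20, min=4, max=8


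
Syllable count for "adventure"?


Word: "adventure"
Syllable breakdown: ad | ven | ture
Counting: 3 parts
= 3 syllables


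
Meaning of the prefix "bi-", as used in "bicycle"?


Prefix: bi-
Example: bicycle (bi- + cycle)
Meaning = two


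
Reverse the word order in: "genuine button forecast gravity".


Original: "genuine button forecast gravity"
Words (1..n): genuine | button | forecast | gravity
Reversed (n..1): gravity | forecast | button | genuine
Result = "gravity forecast button genuine"


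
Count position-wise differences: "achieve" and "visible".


Comparing character by character (same length = 7):
  Pos 0: 'a' vs 'v' !=
  Pos 1: 'c' vs 'i' !=
  Pos 2: 'h' vs 's' !=
  Pos 3: 'i' vs 'i' =
  Pos 4: 'e' vs 'b' !=
  Pos 5: 'v' vs 'l' !=
  Pos 6: 'e' vs 'e' =
Hamming distance = 5


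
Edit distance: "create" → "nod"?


Word 1: "create" (length 6)
Word 2: "nod" (length 3)
One optimal edit sequence (insert/delete/substitute each cost 1):
  1. delete 'c'  (+1)
  2. delete 'r'  (+1)
  3. delete 'e'  (+1)
  4. substitute 'a' -> 'n'  (+1)
  5. substitute 't' -> 'o'  (+1)
  6. substitute 'e' -> 'd'  (+1)
Total edit operations: 6
Edit distance = 6


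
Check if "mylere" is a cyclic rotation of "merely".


Word: "merely", Candidate: "mylere"
Method: check if candidate is substring of word+word
"merelymerely" contains "mylere"? No
Is rotation = No


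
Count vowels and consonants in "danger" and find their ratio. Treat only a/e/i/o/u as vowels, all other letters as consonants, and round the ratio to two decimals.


Word: "danger"
Vowels (a,e,i,o,u): 2
Consonants: 4
Ratio = 2/4
= 0.50


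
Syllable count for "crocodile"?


Word: "crocodile"
Syllable breakdown: croc / o / dile
Counting: 3 parts
= 3 syllables


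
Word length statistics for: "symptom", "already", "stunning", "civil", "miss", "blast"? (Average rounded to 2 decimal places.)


Lengths: "symptom"=7, "already"=7, "stunning"=8, "civil"=5, "miss"=4, "blast"=5
Sum = 36, Count = 6
Average = 36/6 = 6.00
= avg=6.00, min=4, max=8


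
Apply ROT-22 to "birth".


Word: "birth"
Shift: 22
Each letter → (letter + shift) mod 26:
  'b' (1) + 22 = 23 → 'x'
  'i' (8) + 22 = 4 → 'e'
  'r' (17) + 22 = 13 → 'n'
  't' (19) + 22 = 15 → 'p'
  'h' (7) + 22 = 3 → 'd'
Result = "xenpd"


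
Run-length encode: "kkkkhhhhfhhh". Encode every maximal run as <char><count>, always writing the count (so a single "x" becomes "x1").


String: "kkkkhhhhfhhh"
Scanning for consecutive runs:
  'k' x 4
  'h' x 4
  'f' x 1
  'h' x 3
RLE = "k4h4f1h3"


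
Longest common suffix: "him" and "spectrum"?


Word 1: "him"
Word 2: "spectrum"
Comparing from end:
  Pos -1: 'm' == 'm'
  Pos -2: 'i' != 'u' (stop)
LCS = "m" (length 1)


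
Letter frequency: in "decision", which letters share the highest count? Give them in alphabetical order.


Word: "decision"
Letter counts:
  'c': 1
  'd': 1
  'e': 1
  'i': 2
  'n': 1
  'o': 1
  's': 1
Maximum count = 2
Most frequent = 'i' (2 times each)


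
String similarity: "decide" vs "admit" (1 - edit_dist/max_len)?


Word 1: "decide" (length 6)
Word 2: "admit" (length 5)
One optimal edit sequence:
  1. substitute 'd' -> 'a'  (+1)
  2. substitute 'e' -> 'd'  (+1)
  3. substitute 'c' -> 'm'  (+1)
  4. keep 'i'
  5. delete 'd'  (+1)
  6. substitute 'e' -> 't'  (+1)
Edit distance = 5
Max length = max(6, 5) = 6
Similarity = 1 - 5/6
= 0.1667


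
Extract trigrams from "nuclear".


Word: "nuclear" (length 7)
Number of trigrams = 7 - 3 + 1 = 5
  Position 0: "nuc"
  Position 1: "ucl"
  Position 2: "cle"
  Position 3: "lea"
  Position 4: "ear"
Trigrams = "nuc", "ucl", "cle", "lea", "ear"


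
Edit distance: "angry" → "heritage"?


Word 1: "angry" (length 5)
Word 2: "heritage" (length 8)
One optimal edit sequence (insert/delete/substitute each cost 1):
  1. insert 'h'  (+1)
  2. insert 'e'  (+1)
  3. insert 'r'  (+1)
  4. substitute 'a' -> 'i'  (+1)
  5. substitute 'n' -> 't'  (+1)
  6. substitute 'g' -> 'a'  (+1)
  7. substitute 'r' -> 'g'  (+1)
  8. substitute 'y' -> 'e'  (+1)
Total edit operations: 8
Edit distance = 8


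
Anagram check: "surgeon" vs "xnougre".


Word 1: "surgeon" → sorted: egnorsu
Word 2: "xnougre" → sorted: egnorux
Same letters? egnorsu != egnorux
Anagram = No


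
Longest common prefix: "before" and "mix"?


Word 1: "before"
Word 2: "mix"
Comparing from start:
  Pos 0: 'b' != 'm' (stop)
LCP = "" (length 0)


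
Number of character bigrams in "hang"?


Word: "hang" (length 4)
Number of 2-grams = length - 2 + 1 = 4 - 2 + 1
= 3


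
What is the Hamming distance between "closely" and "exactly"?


Comparing character by character (same length = 7):
  Pos 0: 'c' vs 'e' !=
  Pos 1: 'l' vs 'x' !=
  Pos 2: 'o' vs 'a' !=
  Pos 3: 's' vs 'c' !=
  Pos 4: 'e' vs 't' !=
  Pos 5: 'l' vs 'l' =
  Pos 6: 'y' vs 'y' =
Hamming distance = 5


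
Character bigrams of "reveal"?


Word: "reveal" (length 6)
Number of bigrams = 6 - 2 + 1 = 5
  Position 0: "re"
  Position 1: "ev"
  Position 2: "ve"
  Position 3: "ea"
  Position 4: "al"
Bigrams = "re", "ev", "ve", "ea", "al"


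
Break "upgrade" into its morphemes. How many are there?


Word: "upgrade"
Morphemes: up- / grade
Each morpheme carries meaning
= 2 morphemes


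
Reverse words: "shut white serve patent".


Original: "shut white serve patent"
Words (1..n): shut | white | serve | patent
Reversed (n..1): patent | serve | white | shut
Result = "patent serve white shut"


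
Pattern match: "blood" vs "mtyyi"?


Pattern of "blood": [0, 1, 2, 2, 3]
Pattern of "mtyyi": [0, 1, 2, 2, 3]
Patterns match
Same pattern = Yes


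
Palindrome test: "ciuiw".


Word: "ciuiw"
Reversed: "wiuic"
Forward == Backward? ciuiw != wiuic
Palindrome = No


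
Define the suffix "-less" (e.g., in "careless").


Suffix: -less
As in: careless -> care + -less
Meaning = without


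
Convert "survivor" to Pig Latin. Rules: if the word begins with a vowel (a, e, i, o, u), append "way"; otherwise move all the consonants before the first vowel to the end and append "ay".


Word: "survivor"
Starts with consonant(s) → move to end, add 'ay'
Consonant cluster: "s"
Pig Latin = "urvivorsay"


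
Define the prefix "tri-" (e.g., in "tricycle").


Prefix: tri-
As in: tricycle -> tri- + cycle
Meaning = three


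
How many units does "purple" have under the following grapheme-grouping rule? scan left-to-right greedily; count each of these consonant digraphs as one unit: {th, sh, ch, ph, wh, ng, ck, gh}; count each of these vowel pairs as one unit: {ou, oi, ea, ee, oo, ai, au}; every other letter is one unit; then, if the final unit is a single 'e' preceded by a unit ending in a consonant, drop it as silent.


Word: "purple" (6 letters)
Left-to-right scan:
  [1] 'p' (letter)
  [2] 'u' (letter)
  [3] 'r' (letter)
  [4] 'p' (letter)
  [5] 'l' (letter)
  [6] 'e' (letter)
Units from scan: 6
Final unit is 'e' after a consonant -> drop as silent (-1)
Sound units = 5 units


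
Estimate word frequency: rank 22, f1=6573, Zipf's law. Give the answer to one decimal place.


Zipf's law: f(r) = f(1) / r
f(1) = 6573
f(22) = 6573 / 22
= 298.8 occurrences


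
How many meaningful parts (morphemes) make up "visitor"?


Word: "visitor"
Morphemes: visit + -or
Each morpheme carries meaning
= 2 morphemes


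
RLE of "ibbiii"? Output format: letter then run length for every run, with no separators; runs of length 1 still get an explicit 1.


String: "ibbiii"
Scanning for consecutive runs:
  'i' x 1
  'b' x 2
  'i' x 3
RLE = "i1b2i3"


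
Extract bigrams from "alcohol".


Word: "alcohol" (length 7)
Number of bigrams = 7 - 2 + 1 = 6
  Position 0: "al"
  Position 1: "lc"
  Position 2: "co"
  Position 3: "oh"
  Position 4: "ho"
  Position 5: "ol"
Bigrams = "al", "lc", "co", "oh", "ho", "ol"


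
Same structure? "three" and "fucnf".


Pattern of "three": [0, 1, 2, 3, 3]
Pattern of "fucnf": [0, 1, 2, 3, 0]
Patterns do not match
Same pattern = No


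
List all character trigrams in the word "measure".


Word: "measure" (length 7)
Number of trigrams = 7 - 3 + 1 = 5
  Position 0: "mea"
  Position 1: "eas"
  Position 2: "asu"
  Position 3: "sur"
  Position 4: "ure"
Trigrams = "mea", "eas", "asu", "sur", "ure"


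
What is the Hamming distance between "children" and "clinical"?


Comparing character by character (same length = 8):
  Pos 0: 'c' vs 'c' =
  Pos 1: 'h' vs 'l' !=
  Pos 2: 'i' vs 'i' =
  Pos 3: 'l' vs 'n' !=
  Pos 4: 'd' vs 'i' !=
  Pos 5: 'r' vs 'c' !=
  Pos 6: 'e' vs 'a' !=
  Pos 7: 'n' vs 'l' !=
Hamming distance = 6


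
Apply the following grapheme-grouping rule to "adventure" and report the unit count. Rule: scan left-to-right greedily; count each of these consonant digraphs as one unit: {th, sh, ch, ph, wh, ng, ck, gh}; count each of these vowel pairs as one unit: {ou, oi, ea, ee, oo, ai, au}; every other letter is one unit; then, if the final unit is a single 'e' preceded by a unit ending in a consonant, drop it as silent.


Word: "adventure" (9 letters)
Left-to-right scan:
  1. 'a' (letter)
  2. 'd' (letter)
  3. 'v' (letter)
  4. 'e' (letter)
  5. 'n' (letter)
  6. 't' (letter)
  7. 'u' (letter)
  8. 'r' (letter)
  9. 'e' (letter)
Units from scan: 9
Final unit is 'e' after a consonant -> drop as silent (-1)
Sound units = 8 units


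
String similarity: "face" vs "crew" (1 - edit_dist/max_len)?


Word 1: "face" (length 4)
Word 2: "crew" (length 4)
One optimal edit sequence:
  1. substitute 'f' -> 'c'  (+1)
  2. substitute 'a' -> 'r'  (+1)
  3. substitute 'c' -> 'e'  (+1)
  4. substitute 'e' -> 'w'  (+1)
Edit distance = 4
Max length = max(4, 4) = 4
Similarity = 1 - 4/4
= 0.0000


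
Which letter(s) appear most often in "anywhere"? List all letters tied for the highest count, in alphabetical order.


Word: "anywhere"
Letter counts:
  'a': 1
  'e': 2
  'h': 1
  'n': 1
  'r': 1
  'w': 1
  'y': 1
Maximum count = 2
Most frequent = 'e' (2 times each)


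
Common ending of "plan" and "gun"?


Word 1: "plan"
Word 2: "gun"
Comparing from end:
  Pos -1: 'n' == 'n'
  Pos -2: 'a' != 'u' (stop)
LCS = "n" (length 1)


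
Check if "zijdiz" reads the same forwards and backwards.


Word: "zijdiz"
Reversed: "zidjiz"
Forward == Backward? zijdiz != zidjiz
Palindrome = No


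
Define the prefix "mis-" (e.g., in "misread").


Prefix: mis-
Example: misread = mis- + read
Meaning = wrongly


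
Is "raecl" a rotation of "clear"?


Word: "clear", Candidate: "raecl"
Method: check if candidate is substring of word+word
"clearclear" contains "raecl"? No
Is rotation = No


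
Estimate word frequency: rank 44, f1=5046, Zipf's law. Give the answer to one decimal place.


Zipf's law: f(r) = f(1) / r
f(1) = 5046
f(44) = 5046 / 44
= 114.7 occurrences


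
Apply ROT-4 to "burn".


Word: "burn"
Shift: 4
Each letter → (letter + shift) mod 26:
  'b' (1) + 4 = 5 → 'f'
  'u' (20) + 4 = 24 → 'y'
  'r' (17) + 4 = 21 → 'v'
  'n' (13) + 4 = 17 → 'r'
Result = "fyvr"


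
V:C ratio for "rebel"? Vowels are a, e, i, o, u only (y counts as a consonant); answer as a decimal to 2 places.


Word: "rebel"
Vowels (a,e,i,o,u): 2
Consonants: 3
Ratio = 2/3
= 0.67


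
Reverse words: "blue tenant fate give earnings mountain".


Original: "blue tenant fate give earnings mountain"
Words (1..n): blue | tenant | fate | give | earnings | mountain
Reversed (n..1): mountain | earnings | give | fate | tenant | blue
Result = "mountain earnings give fate tenant blue"


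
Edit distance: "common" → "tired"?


Word 1: "common" (length 6)
Word 2: "tired" (length 5)
One optimal edit sequence (insert/delete/substitute each cost 1):
  1. delete 'c'  (+1)
  2. substitute 'o' -> 't'  (+1)
  3. substitute 'm' -> 'i'  (+1)
  4. substitute 'm' -> 'r'  (+1)
  5. substitute 'o' -> 'e'  (+1)
  6. substitute 'n' -> 'd'  (+1)
Total edit operations: 6
Edit distance = 6


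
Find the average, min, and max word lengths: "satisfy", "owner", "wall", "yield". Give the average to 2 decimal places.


Lengths: "satisfy"=7, "owner"=5, "wall"=4, "yield"=5
Sum = 21, Count = 4
Average = 21/4 = 5.25
= avg=5.25, min=4, max=7


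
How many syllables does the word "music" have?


Word: "music"
Syllable breakdown: mu-sic
Counting: 2 parts
= 2 syllables


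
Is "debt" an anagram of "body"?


Word 1: "body" → sorted: bdoy
Word 2: "debt" → sorted: bdet
Same letters? bdoy != bdet
Anagram = No


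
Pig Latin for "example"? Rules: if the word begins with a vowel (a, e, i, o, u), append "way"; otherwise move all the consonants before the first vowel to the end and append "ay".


Word: "example"
Starts with vowel → add 'way'
Pig Latin = "exampleway"


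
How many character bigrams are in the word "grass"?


Word: "grass" (length 5)
Number of 2-grams = length - 2 + 1 = 5 - 2 + 1
= 4


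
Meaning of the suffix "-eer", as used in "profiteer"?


Suffix: -eer
Example: profiteer (profit + -eer)
Meaning = one who is concerned with


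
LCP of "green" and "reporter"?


Word 1: "green"
Word 2: "reporter"
Comparing from start:
  Pos 0: 'g' != 'r' (stop)
LCP = "" (length 0)


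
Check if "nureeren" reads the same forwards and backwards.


Word: "nureeren"
Reversed: "nereerun"
Forward == Backward? nureeren != nereerun
Palindrome = No


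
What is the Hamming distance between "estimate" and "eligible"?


Comparing character by character (same length = 8):
  Pos 0: 'e' vs 'e' =
  Pos 1: 's' vs 'l' !=
  Pos 2: 't' vs 'i' !=
  Pos 3: 'i' vs 'g' !=
  Pos 4: 'm' vs 'i' !=
  Pos 5: 'a' vs 'b' !=
  Pos 6: 't' vs 'l' !=
  Pos 7: 'e' vs 'e' =
Hamming distance = 6


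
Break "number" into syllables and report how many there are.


Word: "number"
Syllable breakdown: num-ber
Counting: 2 parts
= 2 syllables


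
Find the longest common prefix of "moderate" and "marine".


Word 1: "moderate"
Word 2: "marine"
Comparing from start:
  Pos 0: 'm' == 'm'
  Pos 1: 'o' != 'a' (stop)
LCP = "m" (length 1)


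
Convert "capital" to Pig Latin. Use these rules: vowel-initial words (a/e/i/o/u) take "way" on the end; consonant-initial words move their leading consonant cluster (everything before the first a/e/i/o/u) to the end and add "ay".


Word: "capital"
Starts with consonant(s) → move to end, add 'ay'
Consonant cluster: "c"
Pig Latin = "apitalcay"


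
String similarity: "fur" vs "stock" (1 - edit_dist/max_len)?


Word 1: "fur" (length 3)
Word 2: "stock" (length 5)
One optimal edit sequence:
  1. insert 's'  (+1)
  2. insert 't'  (+1)
  3. substitute 'f' -> 'o'  (+1)
  4. substitute 'u' -> 'c'  (+1)
  5. substitute 'r' -> 'k'  (+1)
Edit distance = 5
Max length = max(3, 5) = 5
Similarity = 1 - 5/5
= 0.0000


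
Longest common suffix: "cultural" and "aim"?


Word 1: "cultural"
Word 2: "aim"
Comparing from end:
  Pos -1: 'l' != 'm' (stop)
LCS = "" (length 0)


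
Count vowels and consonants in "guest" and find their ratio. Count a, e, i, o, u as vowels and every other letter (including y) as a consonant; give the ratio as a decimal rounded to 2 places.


Word: "guest"
Vowels (a,e,i,o,u): 2
Consonants: 3
Ratio = 2/3
= 0.67


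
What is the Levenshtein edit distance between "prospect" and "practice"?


Word 1: "prospect" (length 8)
Word 2: "practice" (length 8)
One optimal edit sequence (insert/delete/substitute each cost 1):
  1. keep 'p'
  2. keep 'r'
  3. substitute 'o' -> 'a'  (+1)
  4. substitute 's' -> 'c'  (+1)
  5. substitute 'p' -> 't'  (+1)
  6. substitute 'e' -> 'i'  (+1)
  7. keep 'c'
  8. substitute 't' -> 'e'  (+1)
Total edit operations: 5
Edit distance = 5


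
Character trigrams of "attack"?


Word: "attack" (length 6)
Number of trigrams = 6 - 3 + 1 = 4
  Position 0: "att"
  Position 1: "tta"
  Position 2: "tac"
  Position 3: "ack"
Trigrams = "att", "tta", "tac", "ack"


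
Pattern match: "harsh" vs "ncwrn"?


Pattern of "harsh": [0, 1, 2, 3, 0]
Pattern of "ncwrn": [0, 1, 2, 3, 0]
Patterns match
Same pattern = Yes


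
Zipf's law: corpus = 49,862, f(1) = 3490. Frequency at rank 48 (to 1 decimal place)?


Zipf's law: f(r) = f(1) / r
f(1) = 3490
f(48) = 3490 / 48
= 72.7 occurrences


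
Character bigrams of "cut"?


Word: "cut" (length 3)
Number of bigrams = 3 - 2 + 1 = 2
  Position 0: "cu"
  Position 1: "ut"
Bigrams = "cu", "ut"


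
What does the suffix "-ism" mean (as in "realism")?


Suffix: -ism
Example: realism = real + -ism
Meaning = belief / practice


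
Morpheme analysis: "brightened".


Word: "brightened"
Morphemes: bright / -en / -ed
Each morpheme carries meaning
= 3 morphemes


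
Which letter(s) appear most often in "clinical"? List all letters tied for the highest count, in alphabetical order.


Word: "clinical"
Letter counts:
  'a': 1
  'c': 2
  'i': 2
  'l': 2
  'n': 1
Maximum count = 2
Most frequent = 'c', 'i', 'l' (2 times each)


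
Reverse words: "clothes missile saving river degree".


Original: "clothes missile saving river degree"
Words (1..n): clothes | missile | saving | river | degree
Reversed (n..1): degree | river | saving | missile | clothes
Result = "degree river saving missile clothes"


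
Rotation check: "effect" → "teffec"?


Word: "effect", Candidate: "teffec"
Method: check if candidate is substring of word+word
"effecteffect" contains "teffec"? Yes
Is rotation = Yes


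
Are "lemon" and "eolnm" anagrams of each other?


Word 1: "lemon" → sorted: elmno
Word 2: "eolnm" → sorted: elmno
Same letters? elmno == elmno
Anagram = Yes


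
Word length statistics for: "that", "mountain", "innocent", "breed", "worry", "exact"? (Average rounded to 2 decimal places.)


Lengths: "that"=4, "mountain"=8, "innocent"=8, "breed"=5, "worry"=5, "exact"=5
Sum = 35, Count = 6
Average = 35/6 = 5.83
= avg=5.83, min=4, max=8


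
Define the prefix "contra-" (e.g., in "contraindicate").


Prefix: contra-
Example: contraindicate = contra- + indicate
Meaning = against


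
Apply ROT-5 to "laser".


Word: "laser"
Shift: 5
Each letter → (letter + shift) mod 26:
  'l' (11) + 5 = 16 → 'q'
  'a' (0) + 5 = 5 → 'f'
  's' (18) + 5 = 23 → 'x'
  'e' (4) + 5 = 9 → 'j'
  'r' (17) + 5 = 22 → 'w'
Result = "qfxjw"


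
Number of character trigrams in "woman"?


Word: "woman" (length 5)
Number of 3-grams = length - 3 + 1 = 5 - 3 + 1
= 3


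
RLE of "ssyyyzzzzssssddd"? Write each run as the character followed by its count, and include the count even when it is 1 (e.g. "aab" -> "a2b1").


String: "ssyyyzzzzssssddd"
Scanning for consecutive runs:
  's' x 2
  'y' x 3
  'z' x 4
  's' x 4
  'd' x 3
RLE = "s2y3z4s4d3"


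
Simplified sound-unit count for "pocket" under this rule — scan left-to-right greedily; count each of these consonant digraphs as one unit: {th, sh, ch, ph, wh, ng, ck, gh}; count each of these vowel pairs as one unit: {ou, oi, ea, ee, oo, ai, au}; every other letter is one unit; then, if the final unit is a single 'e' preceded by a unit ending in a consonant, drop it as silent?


Word: "pocket" (6 letters)
Left-to-right scan:
  1. 'p' (letter)
  2. 'o' (letter)
  3. 'ck' (digraph)
  4. 'e' (letter)
  5. 't' (letter)
Units from scan: 5
Sound units = 5 units


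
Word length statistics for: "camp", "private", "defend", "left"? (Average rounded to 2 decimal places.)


Lengths: "camp"=4, "private"=7, "defend"=6, "left"=4
Sum = 21, Count = 4
Average = 21/4 = 5.25
= avg=5.25, min=4, max=7


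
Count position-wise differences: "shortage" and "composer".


Comparing character by character (same length = 8):
  Pos 0: 's' vs 'c' !=
  Pos 1: 'h' vs 'o' !=
  Pos 2: 'o' vs 'm' !=
  Pos 3: 'r' vs 'p' !=
  Pos 4: 't' vs 'o' !=
  Pos 5: 'a' vs 's' !=
  Pos 6: 'g' vs 'e' !=
  Pos 7: 'e' vs 'r' !=
Hamming distance = 8


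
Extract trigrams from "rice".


Word: "rice" (length 4)
Number of trigrams = 4 - 3 + 1 = 2
  Position 0: "ric"
  Position 1: "ice"
Trigrams = "ric", "ice"


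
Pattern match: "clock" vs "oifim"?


Pattern of "clock": [0, 1, 2, 0, 3]
Pattern of "oifim": [0, 1, 2, 1, 3]
Patterns do not match
Same pattern = No


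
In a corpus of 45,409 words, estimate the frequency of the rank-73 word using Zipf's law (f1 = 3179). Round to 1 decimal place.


Zipf's law: f(r) = f(1) / r
f(1) = 3179
f(73) = 3179 / 73
= 43.5 occurrences


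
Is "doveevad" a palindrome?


Word: "doveevad"
Reversed: "daveevod"
Forward == Backward? doveevad != daveevod
Palindrome = No


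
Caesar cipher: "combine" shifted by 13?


Word: "combine"
Shift: 13
Each letter → (letter + shift) mod 26:
  'c' (2) + 13 = 15 → 'p'
  'o' (14) + 13 = 1 → 'b'
  'm' (12) + 13 = 25 → 'z'
  'b' (1) + 13 = 14 → 'o'
  'i' (8) + 13 = 21 → 'v'
  'n' (13) + 13 = 0 → 'a'
  'e' (4) + 13 = 17 → 'r'
Result = "pbzovar"


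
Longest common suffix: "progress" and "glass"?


Word 1: "progress"
Word 2: "glass"
Comparing from end:
  Pos -1: 's' == 's'
  Pos -2: 's' == 's'
  Pos -3: 'e' != 'a' (stop)
LCS = "ss" (length 2)


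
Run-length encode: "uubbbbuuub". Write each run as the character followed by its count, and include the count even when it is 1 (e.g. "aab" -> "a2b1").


String: "uubbbbuuub"
Scanning for consecutive runs:
  'u' x 2
  'b' x 4
  'u' x 3
  'b' x 1
RLE = "u2b4u3b1"


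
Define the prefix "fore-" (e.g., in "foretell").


Prefix: fore-
Example: foretell (fore- + tell)
Meaning = before


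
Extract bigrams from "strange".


Word: "strange" (length 7)
Number of bigrams = 7 - 2 + 1 = 6
  Position 0: "st"
  Position 1: "tr"
  Position 2: "ra"
  Position 3: "an"
  Position 4: "ng"
  Position 5: "ge"
Bigrams = "st", "tr", "ra", "an", "ng", "ge"


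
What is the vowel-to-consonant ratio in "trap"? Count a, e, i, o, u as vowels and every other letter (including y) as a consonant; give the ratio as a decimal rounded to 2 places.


Word: "trap"
Vowels (a,e,i,o,u): 1
Consonants: 3
Ratio = 1/3
= 0.33


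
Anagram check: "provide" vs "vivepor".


Word 1: "provide" → sorted: deioprv
Word 2: "vivepor" → sorted: eioprvv
Same letters? deioprv != eioprvv
Anagram = No


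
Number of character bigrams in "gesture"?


Word: "gesture" (length 7)
Number of 2-grams = length - 2 + 1 = 7 - 2 + 1
= 6


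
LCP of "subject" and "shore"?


Word 1: "subject"
Word 2: "shore"
Comparing from start:
  Pos 0: 's' == 's'
  Pos 1: 'u' != 'h' (stop)
LCP = "s" (length 1)


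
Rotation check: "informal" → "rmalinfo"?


Word: "informal", Candidate: "rmalinfo"
Method: check if candidate is substring of word+word
"informalinformal" contains "rmalinfo"? Yes
Is rotation = Yes


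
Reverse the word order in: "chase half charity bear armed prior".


Original: "chase half charity bear armed prior"
Words (1..n): chase | half | charity | bear | armed | prior
Reversed (n..1): prior | armed | bear | charity | half | chase
Result = "prior armed bear charity half chase"


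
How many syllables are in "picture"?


Word: "picture"
Syllable breakdown: pic · ture
Counting: 2 parts
= 2 syllables


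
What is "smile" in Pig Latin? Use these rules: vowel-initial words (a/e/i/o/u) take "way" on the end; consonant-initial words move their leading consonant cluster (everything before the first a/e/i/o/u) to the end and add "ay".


Word: "smile"
Starts with consonant(s) → move to end, add 'ay'
Consonant cluster: "sm"
Pig Latin = "ilesmay"


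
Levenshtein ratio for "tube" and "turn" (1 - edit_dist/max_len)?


Word 1: "tube" (length 4)
Word 2: "turn" (length 4)
One optimal edit sequence:
  1. keep 't'
  2. keep 'u'
  3. substitute 'b' -> 'r'  (+1)
  4. substitute 'e' -> 'n'  (+1)
Edit distance = 2
Max length = max(4, 4) = 4
Similarity = 1 - 2/4
= 0.5000


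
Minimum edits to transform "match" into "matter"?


Word 1: "match" (length 5)
Word 2: "matter" (length 6)
One optimal edit sequence (insert/delete/substitute each cost 1):
  1. keep 'm'
  2. keep 'a'
  3. insert 't'  (+1)
  4. keep 't'
  5. substitute 'c' -> 'e'  (+1)
  6. substitute 'h' -> 'r'  (+1)
Total edit operations: 3
Edit distance = 3


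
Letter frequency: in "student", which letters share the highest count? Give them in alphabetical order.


Word: "student"
Letter counts:
  'd': 1
  'e': 1
  'n': 1
  's': 1
  't': 2
  'u': 1
Maximum count = 2
Most frequent = 't' (2 times each)


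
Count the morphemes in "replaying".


Word: "replaying"
Morphemes: re- / play / -ing
Each morpheme carries meaning
= 3 morphemes


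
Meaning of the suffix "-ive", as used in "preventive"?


Suffix: -ive
Example: preventive = prevent + -ive
Meaning = tending to


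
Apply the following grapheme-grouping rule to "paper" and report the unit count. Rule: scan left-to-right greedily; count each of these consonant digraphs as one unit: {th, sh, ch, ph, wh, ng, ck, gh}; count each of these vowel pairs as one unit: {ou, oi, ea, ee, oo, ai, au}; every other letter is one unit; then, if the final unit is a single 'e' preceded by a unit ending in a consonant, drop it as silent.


Word: "paper" (5 letters)
Left-to-right scan:
  [1] 'p' (letter)
  [2] 'a' (letter)
  [3] 'p' (letter)
  [4] 'e' (letter)
  [5] 'r' (letter)
Units from scan: 5
Sound units = 5 units
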